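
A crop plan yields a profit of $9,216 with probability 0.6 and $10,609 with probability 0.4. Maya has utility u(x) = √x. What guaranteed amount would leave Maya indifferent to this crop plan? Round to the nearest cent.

E[u] = 0.6·√9216 + 0.4·√10609 = 0.6·96 + 0.4·103 = 98.8
CE = (98.8)² = 9761.44

$9,761.44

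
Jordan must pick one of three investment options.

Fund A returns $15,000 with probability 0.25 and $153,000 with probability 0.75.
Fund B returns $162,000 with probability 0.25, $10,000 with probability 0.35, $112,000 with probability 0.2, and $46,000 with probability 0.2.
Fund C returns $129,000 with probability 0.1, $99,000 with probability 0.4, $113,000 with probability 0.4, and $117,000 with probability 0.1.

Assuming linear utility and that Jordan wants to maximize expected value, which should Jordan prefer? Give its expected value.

Fund A = 0.25 × 15000 + 0.75 × 153000 = 3750 + 114750 = 118500
Fund B = 0.25 × 162000 + 0.35 × 10000 + 0.2 × 112000 + 0.2 × 46000 = 40500 + 3500 + 22400 + 9200 = 75600
Fund C = 0.1 × 129000 + 0.4 × 99000 + 0.4 × 113000 + 0.1 × 117000 = 12900 + 39600 + 45200 + 11700 = 109400

Fund A ($118,500)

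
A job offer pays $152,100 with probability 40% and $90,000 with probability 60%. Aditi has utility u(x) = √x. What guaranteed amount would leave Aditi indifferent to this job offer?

$112,896

E[u] = 0.4·√152100 + 0.6·√90000 = 0.4·390 + 0.6·300 = 336
CE = (336)² = 112896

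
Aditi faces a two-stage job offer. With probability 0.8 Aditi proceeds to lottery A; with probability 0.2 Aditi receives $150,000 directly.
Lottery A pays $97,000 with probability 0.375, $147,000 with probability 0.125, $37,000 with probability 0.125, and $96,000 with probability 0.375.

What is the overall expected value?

EV(A) = 0.375 × 97000 + 0.125 × 147000 + 0.125 × 37000 + 0.375 × 96000 = 36375 + 18375 + 4625 + 36000 = 95375
Branch B: 150000 (certain)
Overall = 0.8 × 95375 + 0.2 × 150000 = 76300 + 30000 = 106300

$106,300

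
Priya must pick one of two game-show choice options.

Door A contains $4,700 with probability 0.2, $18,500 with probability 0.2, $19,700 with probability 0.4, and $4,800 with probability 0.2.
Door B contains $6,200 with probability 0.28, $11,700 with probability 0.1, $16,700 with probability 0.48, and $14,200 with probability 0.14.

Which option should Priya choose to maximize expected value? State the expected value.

Door A = 0.2 × 4700 + 0.2 × 18500 + 0.4 × 19700 + 0.2 × 4800 = 940 + 3700 + 7880 + 960 = 13480
Door B = 0.28 × 6200 + 0.1 × 11700 + 0.48 × 16700 + 0.14 × 14200 = 1736 + 1170 + 8016 + 1988 = 12910

Door A ($13,480)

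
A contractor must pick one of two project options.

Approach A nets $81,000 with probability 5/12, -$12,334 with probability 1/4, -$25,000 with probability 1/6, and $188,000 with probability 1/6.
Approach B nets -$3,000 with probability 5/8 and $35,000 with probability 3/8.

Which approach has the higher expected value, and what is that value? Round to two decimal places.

Approach A = 5/12 × 81000 + 1/4 × (-12334) + 1/6 × (-25000) + 1/6 × 188000 = 33750 − 3083.5 − 4166.6667 + 31333.3333 = 57833.1667
Approach B = 5/8 × (-3000) + 3/8 × 35000 = -1875 + 13125 = 11250

Approach A ($57,833.17)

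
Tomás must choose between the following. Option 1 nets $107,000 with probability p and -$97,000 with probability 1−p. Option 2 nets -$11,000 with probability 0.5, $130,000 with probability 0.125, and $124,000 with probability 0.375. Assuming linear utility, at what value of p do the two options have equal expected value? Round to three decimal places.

p = 0.756

EV(Option 2) = 0.5 × (-11000) + 0.125 × 130000 + 0.375 × 124000 = -5500 + 16250 + 46500 = 57250
p·107000 + (1−p)·(-97000) = 57250
204000p − 97000 = 57250
p = (57250 + 97000) / 204000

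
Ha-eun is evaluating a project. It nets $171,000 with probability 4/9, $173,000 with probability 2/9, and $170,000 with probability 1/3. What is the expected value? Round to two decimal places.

$171,111.11

EV = 4/9 × 171000 + 2/9 × 173000 + 1/3 × 170000 = 76000 + 38444.4444 + 56666.6667 = 171111.1111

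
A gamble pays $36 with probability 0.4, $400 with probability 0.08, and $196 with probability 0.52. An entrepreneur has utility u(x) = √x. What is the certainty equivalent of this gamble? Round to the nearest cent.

E[u] = 0.4·√36 + 0.08·√400 + 0.52·√196 = 0.4·6 + 0.08·20 + 0.52·14 = 11.28
CE = (11.28)² = 127.2384

$127.24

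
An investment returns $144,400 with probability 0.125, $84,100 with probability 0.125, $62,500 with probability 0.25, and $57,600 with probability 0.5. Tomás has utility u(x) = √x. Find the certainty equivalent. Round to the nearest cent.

E[u] = 0.125·√144400 + 0.125·√84100 + 0.25·√62500 + 0.5·√57600 = 0.125·380 + 0.125·290 + 0.25·250 + 0.5·240 = 266.25
CE = (266.25)² = 70889.0625

$70,889.06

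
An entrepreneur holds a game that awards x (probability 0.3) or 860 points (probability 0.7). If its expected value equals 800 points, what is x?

x = 660 points

0.3·x + 0.7·860 = 800
0.3·x = 800 − 602 = 198
x = 198 / 0.3 = 660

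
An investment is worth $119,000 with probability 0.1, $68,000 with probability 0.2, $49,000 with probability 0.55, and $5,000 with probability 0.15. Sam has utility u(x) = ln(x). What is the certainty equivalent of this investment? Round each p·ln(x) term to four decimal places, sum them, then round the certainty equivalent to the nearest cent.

E[u] = 0.1·ln(119000) + 0.2·ln(68000) + 0.55·ln(49000) + 0.15·ln(5000) = 1.1687 + 2.2255 + 5.9398 + 1.2776 = 10.6116
CE = e^10.6116 ≈ 40603.11

$40,603.11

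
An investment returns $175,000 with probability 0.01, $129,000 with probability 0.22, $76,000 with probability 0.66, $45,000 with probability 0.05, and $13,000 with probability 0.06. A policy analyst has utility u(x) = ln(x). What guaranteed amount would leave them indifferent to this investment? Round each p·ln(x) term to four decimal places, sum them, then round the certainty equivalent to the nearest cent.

E[u] = 0.01·ln(175000) + 0.22·ln(129000) + 0.66·ln(76000) + 0.05·ln(45000) + 0.06·ln(13000) = 0.1207 + 2.5889 + 7.4174 + 0.5357 + 0.5684 = 11.2311
CE = e^11.2311 ≈ 75440.53

$75,440.53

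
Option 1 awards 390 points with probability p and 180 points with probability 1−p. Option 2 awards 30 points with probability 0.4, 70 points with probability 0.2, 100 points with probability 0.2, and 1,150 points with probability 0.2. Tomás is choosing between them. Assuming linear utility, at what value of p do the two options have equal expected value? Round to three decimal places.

EV(Option 2) = 0.4 × 30 + 0.2 × 70 + 0.2 × 100 + 0.2 × 1150 = 12 + 14 + 20 + 230 = 276
p·390 + (1−p)·180 = 276
210p + 180 = 276
p = (276 − 180) / 210

p = 0.457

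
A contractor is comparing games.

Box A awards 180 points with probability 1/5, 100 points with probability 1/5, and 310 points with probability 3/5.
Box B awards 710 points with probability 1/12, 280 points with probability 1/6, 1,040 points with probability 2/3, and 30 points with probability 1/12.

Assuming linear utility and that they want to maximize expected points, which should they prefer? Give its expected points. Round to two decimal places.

Box B (801.67 points)

Box A = 1/5 × 180 + 1/5 × 100 + 3/5 × 310 = 36 + 20 + 186 = 242
Box B = 1/12 × 710 + 1/6 × 280 + 2/3 × 1040 + 1/12 × 30 = 59.1667 + 46.6667 + 693.3333 + 2.5 = 801.6667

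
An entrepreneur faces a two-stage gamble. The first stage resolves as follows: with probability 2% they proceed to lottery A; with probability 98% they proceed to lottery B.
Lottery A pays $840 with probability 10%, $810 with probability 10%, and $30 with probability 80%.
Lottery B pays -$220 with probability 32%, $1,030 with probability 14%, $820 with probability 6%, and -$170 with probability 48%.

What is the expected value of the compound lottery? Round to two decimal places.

EV(A) = 0.1 × 840 + 0.1 × 810 + 0.8 × 30 = 84 + 81 + 24 = 189
EV(B) = 0.32 × (-220) + 0.14 × 1030 + 0.06 × 820 + 0.48 × (-170) = -70.4 + 144.2 + 49.2 − 81.6 = 41.4
Overall = 0.02 × 189 + 0.98 × 41.4 = 3.78 + 40.572 = 44.352

$44.35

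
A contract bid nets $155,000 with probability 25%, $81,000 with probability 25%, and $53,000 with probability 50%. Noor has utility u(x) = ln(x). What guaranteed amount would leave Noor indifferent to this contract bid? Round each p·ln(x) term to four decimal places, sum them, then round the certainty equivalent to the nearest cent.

E[u] = 0.25·ln(155000) + 0.25·ln(81000) + 0.5·ln(53000) = 2.9878 + 2.8256 + 5.4390 = 11.2524
CE = e^11.2524 ≈ 77064.65

$77,064.65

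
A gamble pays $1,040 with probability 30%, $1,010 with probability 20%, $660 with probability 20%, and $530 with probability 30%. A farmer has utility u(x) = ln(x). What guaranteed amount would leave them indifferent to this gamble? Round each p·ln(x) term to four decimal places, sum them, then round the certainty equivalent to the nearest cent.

$771.16

E[u] = 0.3·ln(1040) + 0.2·ln(1010) + 0.2·ln(660) + 0.3·ln(530) = 2.0841 + 1.3835 + 1.2984 + 1.8819 = 6.6479
CE = e^6.6479 ≈ 771.16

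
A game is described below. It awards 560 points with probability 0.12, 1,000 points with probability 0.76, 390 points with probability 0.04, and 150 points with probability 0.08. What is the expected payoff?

854.8 points

EV = 0.12 × 560 + 0.76 × 1000 + 0.04 × 390 + 0.08 × 150 = 67.2 + 760 + 15.6 + 12 = 854.8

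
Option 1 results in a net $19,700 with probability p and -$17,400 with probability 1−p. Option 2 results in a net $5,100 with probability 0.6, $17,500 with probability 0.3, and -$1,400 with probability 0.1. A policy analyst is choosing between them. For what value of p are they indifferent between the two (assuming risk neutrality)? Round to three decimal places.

EV(Option 2) = 0.6 × 5100 + 0.3 × 17500 + 0.1 × (-1400) = 3060 + 5250 − 140 = 8170
p·19700 + (1−p)·(-17400) = 8170
37100p − 17400 = 8170
p = (8170 + 17400) / 37100

p = 0.689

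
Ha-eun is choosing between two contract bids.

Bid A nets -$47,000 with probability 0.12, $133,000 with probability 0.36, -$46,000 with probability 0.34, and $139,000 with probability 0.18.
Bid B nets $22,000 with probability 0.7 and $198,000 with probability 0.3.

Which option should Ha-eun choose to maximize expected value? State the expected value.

Bid A = 0.12 × (-47000) + 0.36 × 133000 + 0.34 × (-46000) + 0.18 × 139000 = -5640 + 47880 − 15640 + 25020 = 51620
Bid B = 0.7 × 22000 + 0.3 × 198000 = 15400 + 59400 = 74800

Bid B ($74,800)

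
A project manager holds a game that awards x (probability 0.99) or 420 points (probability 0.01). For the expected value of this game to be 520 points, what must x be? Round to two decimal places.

0.99·x + 0.01·420 = 520
0.99·x = 520 − 4.2 = 515.8
x = 515.8 / 0.99 = 521.0101

x = 521.01 points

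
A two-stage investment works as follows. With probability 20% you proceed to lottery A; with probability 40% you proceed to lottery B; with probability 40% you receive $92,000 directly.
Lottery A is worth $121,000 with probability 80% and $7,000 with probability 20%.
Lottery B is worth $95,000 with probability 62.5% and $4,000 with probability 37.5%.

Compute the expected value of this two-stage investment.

$80,790

EV(A) = 0.8 × 121000 + 0.2 × 7000 = 96800 + 1400 = 98200
EV(B) = 0.625 × 95000 + 0.375 × 4000 = 59375 + 1500 = 60875
Branch C: 92000 (certain)
Overall = 0.2 × 98200 + 0.4 × 60875 + 0.4 × 92000 = 19640 + 24350 + 36800 = 80790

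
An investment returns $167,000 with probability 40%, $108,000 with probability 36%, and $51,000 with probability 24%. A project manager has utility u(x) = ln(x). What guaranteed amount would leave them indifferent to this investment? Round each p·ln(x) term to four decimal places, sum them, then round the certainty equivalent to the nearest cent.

E[u] = 0.4·ln(167000) + 0.36·ln(108000) + 0.24·ln(51000) = 4.8103 + 4.1724 + 2.6015 = 11.5842
CE = e^11.5842 ≈ 107387.60

$107,387.60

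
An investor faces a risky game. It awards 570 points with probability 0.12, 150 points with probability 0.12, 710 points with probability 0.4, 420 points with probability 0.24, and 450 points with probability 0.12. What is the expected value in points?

EV = 0.12 × 570 + 0.12 × 150 + 0.4 × 710 + 0.24 × 420 + 0.12 × 450 = 68.4 + 18 + 284 + 100.8 + 54 = 525.2

525.2 points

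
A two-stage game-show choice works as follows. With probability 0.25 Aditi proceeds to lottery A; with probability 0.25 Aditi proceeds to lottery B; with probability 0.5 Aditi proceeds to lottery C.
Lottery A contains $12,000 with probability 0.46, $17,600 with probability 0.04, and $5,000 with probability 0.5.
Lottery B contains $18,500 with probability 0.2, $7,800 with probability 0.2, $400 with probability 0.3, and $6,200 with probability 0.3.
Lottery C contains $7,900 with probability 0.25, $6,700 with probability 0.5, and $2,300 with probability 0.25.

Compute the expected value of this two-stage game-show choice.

EV(A) = 0.46 × 12000 + 0.04 × 17600 + 0.5 × 5000 = 5520 + 704 + 2500 = 8724
EV(B) = 0.2 × 18500 + 0.2 × 7800 + 0.3 × 400 + 0.3 × 6200 = 3700 + 1560 + 120 + 1860 = 7240
EV(C) = 0.25 × 7900 + 0.5 × 6700 + 0.25 × 2300 = 1975 + 3350 + 575 = 5900
Overall = 0.25 × 8724 + 0.25 × 7240 + 0.5 × 5900 = 2181 + 1810 + 2950 = 6941

$6,941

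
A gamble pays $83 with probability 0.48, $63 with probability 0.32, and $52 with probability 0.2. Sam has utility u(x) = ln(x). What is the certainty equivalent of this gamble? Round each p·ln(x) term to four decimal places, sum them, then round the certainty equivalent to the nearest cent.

$69.20

E[u] = 0.48·ln(83) + 0.32·ln(63) + 0.2·ln(52) = 2.1210 + 1.3258 + 0.7902 = 4.2370
CE = e^4.2370 ≈ 69.20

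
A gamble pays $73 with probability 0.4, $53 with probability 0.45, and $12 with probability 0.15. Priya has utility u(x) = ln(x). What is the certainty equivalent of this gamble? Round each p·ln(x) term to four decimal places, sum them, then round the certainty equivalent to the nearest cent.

E[u] = 0.4·ln(73) + 0.45·ln(53) + 0.15·ln(12) = 1.7162 + 1.7866 + 0.3727 = 3.8755
CE = e^3.8755 ≈ 48.21

$48.21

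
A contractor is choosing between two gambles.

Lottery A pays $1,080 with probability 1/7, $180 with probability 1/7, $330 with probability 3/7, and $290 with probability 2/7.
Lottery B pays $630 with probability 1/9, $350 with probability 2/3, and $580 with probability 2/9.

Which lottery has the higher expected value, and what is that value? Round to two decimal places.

Lottery B ($432.22)

Lottery A = 1/7 × 1080 + 1/7 × 180 + 3/7 × 330 + 2/7 × 290 = 154.2857 + 25.7143 + 141.4286 + 82.8571 = 404.2857
Lottery B = 1/9 × 630 + 2/3 × 350 + 2/9 × 580 = 70 + 233.3333 + 128.8889 = 432.2222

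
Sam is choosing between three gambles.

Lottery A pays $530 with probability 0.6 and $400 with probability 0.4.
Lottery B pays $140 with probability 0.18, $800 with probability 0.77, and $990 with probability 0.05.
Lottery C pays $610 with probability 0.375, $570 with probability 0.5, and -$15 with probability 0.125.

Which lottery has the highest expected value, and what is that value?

Lottery A = 0.6 × 530 + 0.4 × 400 = 318 + 160 = 478
Lottery B = 0.18 × 140 + 0.77 × 800 + 0.05 × 990 = 25.2 + 616 + 49.5 = 690.7
Lottery C = 0.375 × 610 + 0.5 × 570 + 0.125 × (-15) = 228.75 + 285 − 1.875 = 511.875

Lottery B ($690.70)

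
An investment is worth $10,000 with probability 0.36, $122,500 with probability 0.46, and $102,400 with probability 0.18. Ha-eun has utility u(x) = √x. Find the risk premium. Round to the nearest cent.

$13,560.84

E[u] = 0.36·√10000 + 0.46·√122500 + 0.18·√102400 = 0.36·100 + 0.46·350 + 0.18·320 = 254.6
CE = (254.6)² = 64821.16
Risk premium = EV − CE = 78382 − 64821.16 = 13560.84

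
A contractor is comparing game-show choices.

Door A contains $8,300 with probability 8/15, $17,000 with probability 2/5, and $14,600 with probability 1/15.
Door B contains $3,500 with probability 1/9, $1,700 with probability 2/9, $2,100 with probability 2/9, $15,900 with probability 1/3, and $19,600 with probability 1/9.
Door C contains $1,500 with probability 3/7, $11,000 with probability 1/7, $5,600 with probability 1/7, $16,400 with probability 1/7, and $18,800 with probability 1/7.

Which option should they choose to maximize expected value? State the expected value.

Door A = 8/15 × 8300 + 2/5 × 17000 + 1/15 × 14600 = 4426.6667 + 6800 + 973.3333 = 12200
Door B = 1/9 × 3500 + 2/9 × 1700 + 2/9 × 2100 + 1/3 × 15900 + 1/9 × 19600 = 388.8889 + 377.7778 + 466.6667 + 5300 + 2177.7778 = 8711.1111
Door C = 3/7 × 1500 + 1/7 × 11000 + 1/7 × 5600 + 1/7 × 16400 + 1/7 × 18800 = 642.8571 + 1571.4286 + 800 + 2342.8571 + 2685.7143 = 8042.8571

Door A ($12,200)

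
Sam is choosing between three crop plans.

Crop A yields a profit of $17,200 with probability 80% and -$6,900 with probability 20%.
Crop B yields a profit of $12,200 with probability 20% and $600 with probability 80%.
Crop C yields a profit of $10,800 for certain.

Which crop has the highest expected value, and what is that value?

Crop A = 0.8 × 17200 + 0.2 × (-6900) = 13760 − 1380 = 12380
Crop B = 0.2 × 12200 + 0.8 × 600 = 2440 + 480 = 2920
Crop C: 10800 (certain)

Crop A ($12,380)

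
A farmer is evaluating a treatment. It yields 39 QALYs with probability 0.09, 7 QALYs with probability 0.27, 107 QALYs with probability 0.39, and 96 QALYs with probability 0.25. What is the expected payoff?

71.13 QALYs

EV = 0.09 × 39 + 0.27 × 7 + 0.39 × 107 + 0.25 × 96 = 3.51 + 1.89 + 41.73 + 24 = 71.13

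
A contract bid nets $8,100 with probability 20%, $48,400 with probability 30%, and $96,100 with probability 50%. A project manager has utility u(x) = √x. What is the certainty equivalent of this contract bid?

E[u] = 0.2·√8100 + 0.3·√48400 + 0.5·√96100 = 0.2·90 + 0.3·220 + 0.5·310 = 239
CE = (239)² = 57121

$57,121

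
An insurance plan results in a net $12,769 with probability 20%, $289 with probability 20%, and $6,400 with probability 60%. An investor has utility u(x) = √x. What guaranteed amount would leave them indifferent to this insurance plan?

$5,476

E[u] = 0.2·√12769 + 0.2·√289 + 0.6·√6400 = 0.2·113 + 0.2·17 + 0.6·80 = 74
CE = (74)² = 5476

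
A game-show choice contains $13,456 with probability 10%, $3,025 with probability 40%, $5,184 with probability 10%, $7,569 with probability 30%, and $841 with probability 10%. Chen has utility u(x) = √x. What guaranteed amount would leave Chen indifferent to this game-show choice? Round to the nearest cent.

$4,872.04

E[u] = 0.1·√13456 + 0.4·√3025 + 0.1·√5184 + 0.3·√7569 + 0.1·√841 = 0.1·116 + 0.4·55 + 0.1·72 + 0.3·87 + 0.1·29 = 69.8
CE = (69.8)² = 4872.04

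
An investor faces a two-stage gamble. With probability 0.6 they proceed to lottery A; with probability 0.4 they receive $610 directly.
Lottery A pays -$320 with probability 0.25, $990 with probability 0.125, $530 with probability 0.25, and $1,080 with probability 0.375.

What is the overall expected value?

$592.75

EV(A) = 0.25 × (-320) + 0.125 × 990 + 0.25 × 530 + 0.375 × 1080 = -80 + 123.75 + 132.5 + 405 = 581.25
Branch B: 610 (certain)
Overall = 0.6 × 581.25 + 0.4 × 610 = 348.75 + 244 = 592.75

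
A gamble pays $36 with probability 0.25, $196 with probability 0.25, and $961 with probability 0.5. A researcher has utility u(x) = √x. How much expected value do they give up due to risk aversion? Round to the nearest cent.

E[u] = 0.25·√36 + 0.25·√196 + 0.5·√961 = 0.25·6 + 0.25·14 + 0.5·31 = 20.5
CE = (20.5)² = 420.25
Risk premium = EV − CE = 538.5 − 420.25 = 118.25

$118.25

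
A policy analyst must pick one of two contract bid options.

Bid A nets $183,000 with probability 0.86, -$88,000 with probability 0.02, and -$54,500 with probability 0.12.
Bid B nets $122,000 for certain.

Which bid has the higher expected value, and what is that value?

Bid A = 0.86 × 183000 + 0.02 × (-88000) + 0.12 × (-54500) = 157380 − 1760 − 6540 = 149080
Bid B: 122000 (certain)

Bid A ($149,080)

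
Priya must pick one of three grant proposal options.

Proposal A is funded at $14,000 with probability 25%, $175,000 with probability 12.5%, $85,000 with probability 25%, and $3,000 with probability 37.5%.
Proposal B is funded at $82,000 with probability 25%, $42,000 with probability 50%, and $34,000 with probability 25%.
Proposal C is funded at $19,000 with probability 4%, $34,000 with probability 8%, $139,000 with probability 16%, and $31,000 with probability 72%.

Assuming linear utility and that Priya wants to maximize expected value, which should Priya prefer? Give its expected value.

Proposal B ($50,000)

Proposal A = 0.25 × 14000 + 0.125 × 175000 + 0.25 × 85000 + 0.375 × 3000 = 3500 + 21875 + 21250 + 1125 = 47750
Proposal B = 0.25 × 82000 + 0.5 × 42000 + 0.25 × 34000 = 20500 + 21000 + 8500 = 50000
Proposal C = 0.04 × 19000 + 0.08 × 34000 + 0.16 × 139000 + 0.72 × 31000 = 760 + 2720 + 22240 + 22320 = 48040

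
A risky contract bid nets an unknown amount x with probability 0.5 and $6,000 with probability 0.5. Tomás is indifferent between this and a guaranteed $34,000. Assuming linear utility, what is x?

0.5·x + 0.5·6000 = 34000
0.5·x = 34000 − 3000 = 31000
x = 31000 / 0.5 = 62000

x = $62,000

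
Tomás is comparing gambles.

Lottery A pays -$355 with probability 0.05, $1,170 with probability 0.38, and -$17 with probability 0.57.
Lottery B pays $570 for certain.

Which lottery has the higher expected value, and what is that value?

Lottery A = 0.05 × (-355) + 0.38 × 1170 + 0.57 × (-17) = -17.75 + 444.6 − 9.69 = 417.16
Lottery B: 570 (certain)

Lottery B ($570)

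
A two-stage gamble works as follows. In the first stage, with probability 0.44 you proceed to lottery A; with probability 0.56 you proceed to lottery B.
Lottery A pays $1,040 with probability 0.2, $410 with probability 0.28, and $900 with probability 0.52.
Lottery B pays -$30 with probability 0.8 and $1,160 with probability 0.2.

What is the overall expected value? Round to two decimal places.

EV(A) = 0.2 × 1040 + 0.28 × 410 + 0.52 × 900 = 208 + 114.8 + 468 = 790.8
EV(B) = 0.8 × (-30) + 0.2 × 1160 = -24 + 232 = 208
Overall = 0.44 × 790.8 + 0.56 × 208 = 347.952 + 116.48 = 464.432

$464.43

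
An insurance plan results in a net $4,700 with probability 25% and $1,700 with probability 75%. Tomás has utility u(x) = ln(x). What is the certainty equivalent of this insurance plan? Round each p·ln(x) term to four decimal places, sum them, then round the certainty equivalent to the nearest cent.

$2,192.07

E[u] = 0.25·ln(4700) + 0.75·ln(1700) = 2.1138 + 5.5788 = 7.6926
CE = e^7.6926 ≈ 2192.07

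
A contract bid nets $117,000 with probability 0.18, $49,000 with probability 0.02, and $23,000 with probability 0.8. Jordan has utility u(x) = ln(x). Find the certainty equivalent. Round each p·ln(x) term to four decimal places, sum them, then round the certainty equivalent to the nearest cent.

$31,294.57

E[u] = 0.18·ln(117000) + 0.02·ln(49000) + 0.8·ln(23000) = 2.1006 + 0.2160 + 8.0346 = 10.3512
CE = e^10.3512 ≈ 31294.57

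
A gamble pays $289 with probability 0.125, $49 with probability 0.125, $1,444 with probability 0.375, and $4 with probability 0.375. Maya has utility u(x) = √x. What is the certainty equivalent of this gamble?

E[u] = 0.125·√289 + 0.125·√49 + 0.375·√1444 + 0.375·√4 = 0.125·17 + 0.125·7 + 0.375·38 + 0.375·2 = 18
CE = (18)² = 324

$324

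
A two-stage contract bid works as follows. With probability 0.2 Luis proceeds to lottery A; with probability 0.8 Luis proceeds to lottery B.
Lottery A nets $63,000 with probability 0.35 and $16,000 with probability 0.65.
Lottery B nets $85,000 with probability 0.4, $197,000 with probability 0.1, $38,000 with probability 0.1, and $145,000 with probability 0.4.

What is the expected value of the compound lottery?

$98,890

EV(A) = 0.35 × 63000 + 0.65 × 16000 = 22050 + 10400 = 32450
EV(B) = 0.4 × 85000 + 0.1 × 197000 + 0.1 × 38000 + 0.4 × 145000 = 34000 + 19700 + 3800 + 58000 = 115500
Overall = 0.2 × 32450 + 0.8 × 115500 = 6490 + 92400 = 98890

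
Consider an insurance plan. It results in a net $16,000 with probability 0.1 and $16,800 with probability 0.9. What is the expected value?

$16,720

EV = 0.1 × 16000 + 0.9 × 16800 = 1600 + 15120 = 16720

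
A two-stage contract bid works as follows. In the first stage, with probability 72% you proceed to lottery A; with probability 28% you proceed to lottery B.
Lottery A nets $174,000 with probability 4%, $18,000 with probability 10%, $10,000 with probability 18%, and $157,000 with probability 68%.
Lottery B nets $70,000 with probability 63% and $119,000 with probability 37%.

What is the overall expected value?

EV(A) = 0.04 × 174000 + 0.1 × 18000 + 0.18 × 10000 + 0.68 × 157000 = 6960 + 1800 + 1800 + 106760 = 117320
EV(B) = 0.63 × 70000 + 0.37 × 119000 = 44100 + 44030 = 88130
Overall = 0.72 × 117320 + 0.28 × 88130 = 84470.4 + 24676.4 = 109146.8

$109,146.80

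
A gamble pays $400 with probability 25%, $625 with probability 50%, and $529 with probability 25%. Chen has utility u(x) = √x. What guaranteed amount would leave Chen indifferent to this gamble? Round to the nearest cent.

E[u] = 0.25·√400 + 0.5·√625 + 0.25·√529 = 0.25·20 + 0.5·25 + 0.25·23 = 23.25
CE = (23.25)² = 540.5625

$540.56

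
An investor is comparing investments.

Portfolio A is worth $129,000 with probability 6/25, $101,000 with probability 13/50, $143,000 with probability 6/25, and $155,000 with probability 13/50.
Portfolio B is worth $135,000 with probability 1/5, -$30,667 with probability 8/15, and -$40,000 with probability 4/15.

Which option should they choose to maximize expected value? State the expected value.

Portfolio A ($131,840)

Portfolio A = 6/25 × 129000 + 13/50 × 101000 + 6/25 × 143000 + 13/50 × 155000 = 30960 + 26260 + 34320 + 40300 = 131840
Portfolio B = 1/5 × 135000 + 8/15 × (-30667) + 4/15 × (-40000) = 27000 − 16355.7333 − 10666.6667 = -22.4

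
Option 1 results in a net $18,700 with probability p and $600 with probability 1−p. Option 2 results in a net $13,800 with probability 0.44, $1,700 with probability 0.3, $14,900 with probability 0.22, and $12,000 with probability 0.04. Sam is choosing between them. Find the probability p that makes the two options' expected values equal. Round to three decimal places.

EV(Option 2) = 0.44 × 13800 + 0.3 × 1700 + 0.22 × 14900 + 0.04 × 12000 = 6072 + 510 + 3278 + 480 = 10340
p·18700 + (1−p)·600 = 10340
18100p + 600 = 10340
p = (10340 − 600) / 18100

p = 0.538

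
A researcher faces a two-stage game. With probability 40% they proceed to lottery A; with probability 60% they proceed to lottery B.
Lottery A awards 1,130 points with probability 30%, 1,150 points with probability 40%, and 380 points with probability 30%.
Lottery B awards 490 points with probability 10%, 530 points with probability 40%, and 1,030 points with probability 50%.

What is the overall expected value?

830.8 points

EV(A) = 0.3 × 1130 + 0.4 × 1150 + 0.3 × 380 = 339 + 460 + 114 = 913
EV(B) = 0.1 × 490 + 0.4 × 530 + 0.5 × 1030 = 49 + 212 + 515 = 776
Overall = 0.4 × 913 + 0.6 × 776 = 365.2 + 465.6 = 830.8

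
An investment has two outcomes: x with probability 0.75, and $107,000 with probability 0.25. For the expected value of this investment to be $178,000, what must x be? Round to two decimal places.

0.75·x + 0.25·107000 = 178000
0.75·x = 178000 − 26750 = 151250
x = 151250 / 0.75 = 201666.6667

x = $201,666.67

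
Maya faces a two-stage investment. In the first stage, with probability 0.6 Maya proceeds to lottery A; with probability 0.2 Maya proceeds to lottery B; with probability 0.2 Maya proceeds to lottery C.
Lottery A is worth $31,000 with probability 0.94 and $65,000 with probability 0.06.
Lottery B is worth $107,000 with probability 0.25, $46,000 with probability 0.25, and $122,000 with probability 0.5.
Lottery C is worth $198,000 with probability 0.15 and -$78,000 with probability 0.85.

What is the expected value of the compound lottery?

$32,354

EV(A) = 0.94 × 31000 + 0.06 × 65000 = 29140 + 3900 = 33040
EV(B) = 0.25 × 107000 + 0.25 × 46000 + 0.5 × 122000 = 26750 + 11500 + 61000 = 99250
EV(C) = 0.15 × 198000 + 0.85 × (-78000) = 29700 − 66300 = -36600
Overall = 0.6 × 33040 + 0.2 × 99250 + 0.2 × (-36600) = 19824 + 19850 − 7320 = 32354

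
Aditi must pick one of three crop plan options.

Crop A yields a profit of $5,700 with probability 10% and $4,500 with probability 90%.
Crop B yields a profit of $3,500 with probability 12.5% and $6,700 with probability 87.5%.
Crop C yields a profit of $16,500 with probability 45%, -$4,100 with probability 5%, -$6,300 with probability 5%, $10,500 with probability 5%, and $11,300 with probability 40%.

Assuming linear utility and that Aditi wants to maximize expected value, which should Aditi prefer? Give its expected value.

Crop A = 0.1 × 5700 + 0.9 × 4500 = 570 + 4050 = 4620
Crop B = 0.125 × 3500 + 0.875 × 6700 = 437.5 + 5862.5 = 6300
Crop C = 0.45 × 16500 + 0.05 × (-4100) + 0.05 × (-6300) + 0.05 × 10500 + 0.4 × 11300 = 7425 − 205 − 315 + 525 + 4520 = 11950

Crop C ($11,950)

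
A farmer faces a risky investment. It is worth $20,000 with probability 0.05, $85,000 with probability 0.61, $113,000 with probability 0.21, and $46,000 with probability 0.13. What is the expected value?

EV = 0.05 × 20000 + 0.61 × 85000 + 0.21 × 113000 + 0.13 × 46000 = 1000 + 51850 + 23730 + 5980 = 82560

$82,560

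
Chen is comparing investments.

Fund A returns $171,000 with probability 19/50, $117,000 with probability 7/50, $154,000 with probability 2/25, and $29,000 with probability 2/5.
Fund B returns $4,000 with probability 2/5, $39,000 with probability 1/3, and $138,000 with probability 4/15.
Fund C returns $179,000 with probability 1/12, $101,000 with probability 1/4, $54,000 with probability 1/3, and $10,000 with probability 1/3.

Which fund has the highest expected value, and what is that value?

Fund A = 19/50 × 171000 + 7/50 × 117000 + 2/25 × 154000 + 2/5 × 29000 = 64980 + 16380 + 12320 + 11600 = 105280
Fund B = 2/5 × 4000 + 1/3 × 39000 + 4/15 × 138000 = 1600 + 13000 + 36800 = 51400
Fund C = 1/12 × 179000 + 1/4 × 101000 + 1/3 × 54000 + 1/3 × 10000 = 14916.6667 + 25250 + 18000 + 3333.3333 = 61500

Fund A ($105,280)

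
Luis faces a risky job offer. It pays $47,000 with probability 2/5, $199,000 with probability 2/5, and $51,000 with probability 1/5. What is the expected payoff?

$108,600

EV = 2/5 × 47000 + 2/5 × 199000 + 1/5 × 51000 = 18800 + 79600 + 10200 = 108600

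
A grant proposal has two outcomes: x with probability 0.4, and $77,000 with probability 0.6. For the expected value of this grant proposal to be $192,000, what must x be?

x = $364,500

0.4·x + 0.6·77000 = 192000
0.4·x = 192000 − 46200 = 145800
x = 145800 / 0.4 = 364500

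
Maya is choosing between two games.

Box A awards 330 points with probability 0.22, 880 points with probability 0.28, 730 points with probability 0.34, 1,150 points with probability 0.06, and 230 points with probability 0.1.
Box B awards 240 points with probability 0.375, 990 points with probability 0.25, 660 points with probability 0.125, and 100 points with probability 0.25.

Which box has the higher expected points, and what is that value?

Box A (659.2 points)

Box A = 0.22 × 330 + 0.28 × 880 + 0.34 × 730 + 0.06 × 1150 + 0.1 × 230 = 72.6 + 246.4 + 248.2 + 69 + 23 = 659.2
Box B = 0.375 × 240 + 0.25 × 990 + 0.125 × 660 + 0.25 × 100 = 90 + 247.5 + 82.5 + 25 = 445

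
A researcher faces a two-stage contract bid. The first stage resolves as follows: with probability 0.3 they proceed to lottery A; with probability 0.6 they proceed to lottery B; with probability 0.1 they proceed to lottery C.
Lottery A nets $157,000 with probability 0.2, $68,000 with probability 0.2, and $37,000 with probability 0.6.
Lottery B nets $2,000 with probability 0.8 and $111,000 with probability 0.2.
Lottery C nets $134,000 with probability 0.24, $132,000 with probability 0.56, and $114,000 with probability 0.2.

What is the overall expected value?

EV(A) = 0.2 × 157000 + 0.2 × 68000 + 0.6 × 37000 = 31400 + 13600 + 22200 = 67200
EV(B) = 0.8 × 2000 + 0.2 × 111000 = 1600 + 22200 = 23800
EV(C) = 0.24 × 134000 + 0.56 × 132000 + 0.2 × 114000 = 32160 + 73920 + 22800 = 128880
Overall = 0.3 × 67200 + 0.6 × 23800 + 0.1 × 128880 = 20160 + 14280 + 12888 = 47328

$47,328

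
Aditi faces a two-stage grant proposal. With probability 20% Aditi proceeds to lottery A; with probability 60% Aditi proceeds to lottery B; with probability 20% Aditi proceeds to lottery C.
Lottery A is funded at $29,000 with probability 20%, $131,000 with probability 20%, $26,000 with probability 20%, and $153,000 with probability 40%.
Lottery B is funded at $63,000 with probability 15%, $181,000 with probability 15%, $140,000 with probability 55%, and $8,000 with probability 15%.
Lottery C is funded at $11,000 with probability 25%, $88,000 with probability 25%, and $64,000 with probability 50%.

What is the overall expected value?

EV(A) = 0.2 × 29000 + 0.2 × 131000 + 0.2 × 26000 + 0.4 × 153000 = 5800 + 26200 + 5200 + 61200 = 98400
EV(B) = 0.15 × 63000 + 0.15 × 181000 + 0.55 × 140000 + 0.15 × 8000 = 9450 + 27150 + 77000 + 1200 = 114800
EV(C) = 0.25 × 11000 + 0.25 × 88000 + 0.5 × 64000 = 2750 + 22000 + 32000 = 56750
Overall = 0.2 × 98400 + 0.6 × 114800 + 0.2 × 56750 = 19680 + 68880 + 11350 = 99910

$99,910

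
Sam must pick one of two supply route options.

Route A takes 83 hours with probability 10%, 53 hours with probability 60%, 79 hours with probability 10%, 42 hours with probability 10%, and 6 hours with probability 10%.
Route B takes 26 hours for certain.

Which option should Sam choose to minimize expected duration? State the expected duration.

Route A = 0.1 × 83 + 0.6 × 53 + 0.1 × 79 + 0.1 × 42 + 0.1 × 6 = 8.3 + 31.8 + 7.9 + 4.2 + 0.6 = 52.8
Route B: 26 (certain)

Route B (26 hours)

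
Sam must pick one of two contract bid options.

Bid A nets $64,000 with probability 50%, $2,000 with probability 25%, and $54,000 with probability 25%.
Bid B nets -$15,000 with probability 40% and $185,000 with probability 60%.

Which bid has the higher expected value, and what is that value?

Bid B ($105,000)

Bid A = 0.5 × 64000 + 0.25 × 2000 + 0.25 × 54000 = 32000 + 500 + 13500 = 46000
Bid B = 0.4 × (-15000) + 0.6 × 185000 = -6000 + 111000 = 105000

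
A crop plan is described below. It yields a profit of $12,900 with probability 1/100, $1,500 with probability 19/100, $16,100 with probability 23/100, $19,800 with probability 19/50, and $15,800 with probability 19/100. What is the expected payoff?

EV = 1/100 × 12900 + 19/100 × 1500 + 23/100 × 16100 + 19/50 × 19800 + 19/100 × 15800 = 129 + 285 + 3703 + 7524 + 3002 = 14643

$14,643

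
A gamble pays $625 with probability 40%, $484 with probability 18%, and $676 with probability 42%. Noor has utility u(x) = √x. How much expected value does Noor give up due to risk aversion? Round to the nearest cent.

E[u] = 0.4·√625 + 0.18·√484 + 0.42·√676 = 0.4·25 + 0.18·22 + 0.42·26 = 24.88
CE = (24.88)² = 619.0144
Risk premium = EV − CE = 621.04 − 619.0144 = 2.0256

$2.03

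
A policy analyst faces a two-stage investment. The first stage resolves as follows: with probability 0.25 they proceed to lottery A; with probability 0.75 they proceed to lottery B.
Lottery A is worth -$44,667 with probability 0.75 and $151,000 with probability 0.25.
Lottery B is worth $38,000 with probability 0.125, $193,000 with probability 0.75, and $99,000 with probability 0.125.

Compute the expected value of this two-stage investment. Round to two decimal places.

$122,468.69

EV(A) = 0.75 × (-44667) + 0.25 × 151000 = -33500.25 + 37750 = 4249.75
EV(B) = 0.125 × 38000 + 0.75 × 193000 + 0.125 × 99000 = 4750 + 144750 + 12375 = 161875
Overall = 0.25 × 4249.75 + 0.75 × 161875 = 1062.4375 + 121406.25 = 122468.6875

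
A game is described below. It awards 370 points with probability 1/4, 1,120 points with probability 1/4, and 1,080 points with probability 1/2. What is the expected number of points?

912.5 points

EV = 1/4 × 370 + 1/4 × 1120 + 1/2 × 1080 = 92.5 + 280 + 540 = 912.5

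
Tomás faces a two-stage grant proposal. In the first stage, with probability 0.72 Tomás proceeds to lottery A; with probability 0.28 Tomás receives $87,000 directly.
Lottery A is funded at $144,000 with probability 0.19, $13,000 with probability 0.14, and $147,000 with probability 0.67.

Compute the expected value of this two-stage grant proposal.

EV(A) = 0.19 × 144000 + 0.14 × 13000 + 0.67 × 147000 = 27360 + 1820 + 98490 = 127670
Branch B: 87000 (certain)
Overall = 0.72 × 127670 + 0.28 × 87000 = 91922.4 + 24360 = 116282.4

$116,282.40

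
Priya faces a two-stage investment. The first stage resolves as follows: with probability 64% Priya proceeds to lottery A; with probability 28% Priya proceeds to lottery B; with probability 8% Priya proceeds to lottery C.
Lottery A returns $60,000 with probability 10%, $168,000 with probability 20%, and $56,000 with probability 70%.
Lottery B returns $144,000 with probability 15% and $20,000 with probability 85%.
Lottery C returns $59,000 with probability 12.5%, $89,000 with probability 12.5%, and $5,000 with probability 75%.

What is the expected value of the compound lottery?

$63,020

EV(A) = 0.1 × 60000 + 0.2 × 168000 + 0.7 × 56000 = 6000 + 33600 + 39200 = 78800
EV(B) = 0.15 × 144000 + 0.85 × 20000 = 21600 + 17000 = 38600
EV(C) = 0.125 × 59000 + 0.125 × 89000 + 0.75 × 5000 = 7375 + 11125 + 3750 = 22250
Overall = 0.64 × 78800 + 0.28 × 38600 + 0.08 × 22250 = 50432 + 10808 + 1780 = 63020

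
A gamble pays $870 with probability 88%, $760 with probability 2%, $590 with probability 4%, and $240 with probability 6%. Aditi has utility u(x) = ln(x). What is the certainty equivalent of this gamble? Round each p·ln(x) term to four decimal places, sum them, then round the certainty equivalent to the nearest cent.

E[u] = 0.88·ln(870) + 0.02·ln(760) + 0.04·ln(590) + 0.06·ln(240) = 5.9563 + 0.1327 + 0.2552 + 0.3288 = 6.6730
CE = e^6.6730 ≈ 790.76

$790.76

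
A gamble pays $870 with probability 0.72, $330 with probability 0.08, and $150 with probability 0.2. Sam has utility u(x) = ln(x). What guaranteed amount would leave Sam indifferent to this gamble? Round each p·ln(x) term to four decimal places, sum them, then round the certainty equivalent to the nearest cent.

$566.40

E[u] = 0.72·ln(870) + 0.08·ln(330) + 0.2·ln(150) = 4.8733 + 0.4639 + 1.0021 = 6.3393
CE = e^6.3393 ≈ 566.40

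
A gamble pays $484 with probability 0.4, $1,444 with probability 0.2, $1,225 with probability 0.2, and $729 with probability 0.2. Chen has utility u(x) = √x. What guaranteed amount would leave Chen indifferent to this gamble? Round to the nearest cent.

E[u] = 0.4·√484 + 0.2·√1444 + 0.2·√1225 + 0.2·√729 = 0.4·22 + 0.2·38 + 0.2·35 + 0.2·27 = 28.8
CE = (28.8)² = 829.44

$829.44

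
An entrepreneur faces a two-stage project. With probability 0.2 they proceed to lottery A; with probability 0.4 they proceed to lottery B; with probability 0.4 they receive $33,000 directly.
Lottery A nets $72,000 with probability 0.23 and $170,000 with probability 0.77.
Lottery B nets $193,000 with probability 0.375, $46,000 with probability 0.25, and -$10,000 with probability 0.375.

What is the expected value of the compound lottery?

EV(A) = 0.23 × 72000 + 0.77 × 170000 = 16560 + 130900 = 147460
EV(B) = 0.375 × 193000 + 0.25 × 46000 + 0.375 × (-10000) = 72375 + 11500 − 3750 = 80125
Branch C: 33000 (certain)
Overall = 0.2 × 147460 + 0.4 × 80125 + 0.4 × 33000 = 29492 + 32050 + 13200 = 74742

$74,742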